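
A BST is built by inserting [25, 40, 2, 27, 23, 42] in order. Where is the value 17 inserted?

Starting tree (level order): [25, 2, 40, None, 23, 27, 42]
Insertion path: 25 -> 2 -> 23
Result: insert 17 as left child of 23
Final tree (level order): [25, 2, 40, None, 23, 27, 42, 17]


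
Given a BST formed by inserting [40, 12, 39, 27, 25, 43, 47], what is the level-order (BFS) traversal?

Tree insertion order: [40, 12, 39, 27, 25, 43, 47]
Tree (level-order array): [40, 12, 43, None, 39, None, 47, 27, None, None, None, 25]
BFS from the root, enqueuing left then right child of each popped node:
  queue [40] -> pop 40, enqueue [12, 43], visited so far: [40]
  queue [12, 43] -> pop 12, enqueue [39], visited so far: [40, 12]
  queue [43, 39] -> pop 43, enqueue [47], visited so far: [40, 12, 43]
  queue [39, 47] -> pop 39, enqueue [27], visited so far: [40, 12, 43, 39]
  queue [47, 27] -> pop 47, enqueue [none], visited so far: [40, 12, 43, 39, 47]
  queue [27] -> pop 27, enqueue [25], visited so far: [40, 12, 43, 39, 47, 27]
  queue [25] -> pop 25, enqueue [none], visited so far: [40, 12, 43, 39, 47, 27, 25]
Result: [40, 12, 43, 39, 47, 27, 25]


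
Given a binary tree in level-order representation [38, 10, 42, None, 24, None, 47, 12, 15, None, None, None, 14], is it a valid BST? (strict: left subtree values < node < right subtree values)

Level-order array: [38, 10, 42, None, 24, None, 47, 12, 15, None, None, None, 14]
Validate using subtree bounds (lo, hi): at each node, require lo < value < hi,
then recurse left with hi=value and right with lo=value.
Preorder trace (stopping at first violation):
  at node 38 with bounds (-inf, +inf): OK
  at node 10 with bounds (-inf, 38): OK
  at node 24 with bounds (10, 38): OK
  at node 12 with bounds (10, 24): OK
  at node 14 with bounds (12, 24): OK
  at node 15 with bounds (24, 38): VIOLATION
Node 15 violates its bound: not (24 < 15 < 38).
Result: Not a valid BST


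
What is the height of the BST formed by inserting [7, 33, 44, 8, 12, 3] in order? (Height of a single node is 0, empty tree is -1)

Insertion order: [7, 33, 44, 8, 12, 3]
Tree (level-order array): [7, 3, 33, None, None, 8, 44, None, 12]
Compute height bottom-up (empty subtree = -1):
  height(3) = 1 + max(-1, -1) = 0
  height(12) = 1 + max(-1, -1) = 0
  height(8) = 1 + max(-1, 0) = 1
  height(44) = 1 + max(-1, -1) = 0
  height(33) = 1 + max(1, 0) = 2
  height(7) = 1 + max(0, 2) = 3
Height = 3


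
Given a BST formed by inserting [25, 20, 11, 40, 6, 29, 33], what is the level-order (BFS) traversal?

Tree insertion order: [25, 20, 11, 40, 6, 29, 33]
Tree (level-order array): [25, 20, 40, 11, None, 29, None, 6, None, None, 33]
BFS from the root, enqueuing left then right child of each popped node:
  queue [25] -> pop 25, enqueue [20, 40], visited so far: [25]
  queue [20, 40] -> pop 20, enqueue [11], visited so far: [25, 20]
  queue [40, 11] -> pop 40, enqueue [29], visited so far: [25, 20, 40]
  queue [11, 29] -> pop 11, enqueue [6], visited so far: [25, 20, 40, 11]
  queue [29, 6] -> pop 29, enqueue [33], visited so far: [25, 20, 40, 11, 29]
  queue [6, 33] -> pop 6, enqueue [none], visited so far: [25, 20, 40, 11, 29, 6]
  queue [33] -> pop 33, enqueue [none], visited so far: [25, 20, 40, 11, 29, 6, 33]
Result: [25, 20, 40, 11, 29, 6, 33]


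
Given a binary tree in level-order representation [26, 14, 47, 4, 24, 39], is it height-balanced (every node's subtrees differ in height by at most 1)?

Tree (level-order array): [26, 14, 47, 4, 24, 39]
Definition: a tree is height-balanced if, at every node, |h(left) - h(right)| <= 1 (empty subtree has height -1).
Bottom-up per-node check:
  node 4: h_left=-1, h_right=-1, diff=0 [OK], height=0
  node 24: h_left=-1, h_right=-1, diff=0 [OK], height=0
  node 14: h_left=0, h_right=0, diff=0 [OK], height=1
  node 39: h_left=-1, h_right=-1, diff=0 [OK], height=0
  node 47: h_left=0, h_right=-1, diff=1 [OK], height=1
  node 26: h_left=1, h_right=1, diff=0 [OK], height=2
All nodes satisfy the balance condition.
Result: Balanced


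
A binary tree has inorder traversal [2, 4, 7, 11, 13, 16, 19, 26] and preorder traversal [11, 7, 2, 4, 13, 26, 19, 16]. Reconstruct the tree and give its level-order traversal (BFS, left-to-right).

Inorder:  [2, 4, 7, 11, 13, 16, 19, 26]
Preorder: [11, 7, 2, 4, 13, 26, 19, 16]
Algorithm: preorder visits root first, so consume preorder in order;
for each root, split the current inorder slice at that value into
left-subtree inorder and right-subtree inorder, then recurse.
Recursive splits:
  root=11; inorder splits into left=[2, 4, 7], right=[13, 16, 19, 26]
  root=7; inorder splits into left=[2, 4], right=[]
  root=2; inorder splits into left=[], right=[4]
  root=4; inorder splits into left=[], right=[]
  root=13; inorder splits into left=[], right=[16, 19, 26]
  root=26; inorder splits into left=[16, 19], right=[]
  root=19; inorder splits into left=[16], right=[]
  root=16; inorder splits into left=[], right=[]
Reconstructed level-order: [11, 7, 13, 2, 26, 4, 19, 16]


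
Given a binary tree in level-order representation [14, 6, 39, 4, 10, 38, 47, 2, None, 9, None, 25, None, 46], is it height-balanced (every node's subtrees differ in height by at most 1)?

Tree (level-order array): [14, 6, 39, 4, 10, 38, 47, 2, None, 9, None, 25, None, 46]
Definition: a tree is height-balanced if, at every node, |h(left) - h(right)| <= 1 (empty subtree has height -1).
Bottom-up per-node check:
  node 2: h_left=-1, h_right=-1, diff=0 [OK], height=0
  node 4: h_left=0, h_right=-1, diff=1 [OK], height=1
  node 9: h_left=-1, h_right=-1, diff=0 [OK], height=0
  node 10: h_left=0, h_right=-1, diff=1 [OK], height=1
  node 6: h_left=1, h_right=1, diff=0 [OK], height=2
  node 25: h_left=-1, h_right=-1, diff=0 [OK], height=0
  node 38: h_left=0, h_right=-1, diff=1 [OK], height=1
  node 46: h_left=-1, h_right=-1, diff=0 [OK], height=0
  node 47: h_left=0, h_right=-1, diff=1 [OK], height=1
  node 39: h_left=1, h_right=1, diff=0 [OK], height=2
  node 14: h_left=2, h_right=2, diff=0 [OK], height=3
All nodes satisfy the balance condition.
Result: Balanced


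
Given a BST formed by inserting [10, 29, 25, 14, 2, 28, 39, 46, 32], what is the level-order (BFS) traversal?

Tree insertion order: [10, 29, 25, 14, 2, 28, 39, 46, 32]
Tree (level-order array): [10, 2, 29, None, None, 25, 39, 14, 28, 32, 46]
BFS from the root, enqueuing left then right child of each popped node:
  queue [10] -> pop 10, enqueue [2, 29], visited so far: [10]
  queue [2, 29] -> pop 2, enqueue [none], visited so far: [10, 2]
  queue [29] -> pop 29, enqueue [25, 39], visited so far: [10, 2, 29]
  queue [25, 39] -> pop 25, enqueue [14, 28], visited so far: [10, 2, 29, 25]
  queue [39, 14, 28] -> pop 39, enqueue [32, 46], visited so far: [10, 2, 29, 25, 39]
  queue [14, 28, 32, 46] -> pop 14, enqueue [none], visited so far: [10, 2, 29, 25, 39, 14]
  queue [28, 32, 46] -> pop 28, enqueue [none], visited so far: [10, 2, 29, 25, 39, 14, 28]
  queue [32, 46] -> pop 32, enqueue [none], visited so far: [10, 2, 29, 25, 39, 14, 28, 32]
  queue [46] -> pop 46, enqueue [none], visited so far: [10, 2, 29, 25, 39, 14, 28, 32, 46]
Result: [10, 2, 29, 25, 39, 14, 28, 32, 46]


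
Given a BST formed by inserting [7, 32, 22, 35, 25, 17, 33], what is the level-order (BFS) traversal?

Tree insertion order: [7, 32, 22, 35, 25, 17, 33]
Tree (level-order array): [7, None, 32, 22, 35, 17, 25, 33]
BFS from the root, enqueuing left then right child of each popped node:
  queue [7] -> pop 7, enqueue [32], visited so far: [7]
  queue [32] -> pop 32, enqueue [22, 35], visited so far: [7, 32]
  queue [22, 35] -> pop 22, enqueue [17, 25], visited so far: [7, 32, 22]
  queue [35, 17, 25] -> pop 35, enqueue [33], visited so far: [7, 32, 22, 35]
  queue [17, 25, 33] -> pop 17, enqueue [none], visited so far: [7, 32, 22, 35, 17]
  queue [25, 33] -> pop 25, enqueue [none], visited so far: [7, 32, 22, 35, 17, 25]
  queue [33] -> pop 33, enqueue [none], visited so far: [7, 32, 22, 35, 17, 25, 33]
Result: [7, 32, 22, 35, 17, 25, 33]


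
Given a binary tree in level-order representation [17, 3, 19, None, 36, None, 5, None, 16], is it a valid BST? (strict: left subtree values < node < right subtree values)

Level-order array: [17, 3, 19, None, 36, None, 5, None, 16]
Validate using subtree bounds (lo, hi): at each node, require lo < value < hi,
then recurse left with hi=value and right with lo=value.
Preorder trace (stopping at first violation):
  at node 17 with bounds (-inf, +inf): OK
  at node 3 with bounds (-inf, 17): OK
  at node 36 with bounds (3, 17): VIOLATION
Node 36 violates its bound: not (3 < 36 < 17).
Result: Not a valid BST


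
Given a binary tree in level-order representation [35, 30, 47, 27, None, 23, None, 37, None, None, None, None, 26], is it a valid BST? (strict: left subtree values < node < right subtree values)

Level-order array: [35, 30, 47, 27, None, 23, None, 37, None, None, None, None, 26]
Validate using subtree bounds (lo, hi): at each node, require lo < value < hi,
then recurse left with hi=value and right with lo=value.
Preorder trace (stopping at first violation):
  at node 35 with bounds (-inf, +inf): OK
  at node 30 with bounds (-inf, 35): OK
  at node 27 with bounds (-inf, 30): OK
  at node 37 with bounds (-inf, 27): VIOLATION
Node 37 violates its bound: not (-inf < 37 < 27).
Result: Not a valid BST


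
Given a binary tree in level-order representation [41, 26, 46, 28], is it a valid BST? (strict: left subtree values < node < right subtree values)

Level-order array: [41, 26, 46, 28]
Validate using subtree bounds (lo, hi): at each node, require lo < value < hi,
then recurse left with hi=value and right with lo=value.
Preorder trace (stopping at first violation):
  at node 41 with bounds (-inf, +inf): OK
  at node 26 with bounds (-inf, 41): OK
  at node 28 with bounds (-inf, 26): VIOLATION
Node 28 violates its bound: not (-inf < 28 < 26).
Result: Not a valid BST


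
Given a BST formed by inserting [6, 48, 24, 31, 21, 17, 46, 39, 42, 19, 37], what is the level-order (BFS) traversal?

Tree insertion order: [6, 48, 24, 31, 21, 17, 46, 39, 42, 19, 37]
Tree (level-order array): [6, None, 48, 24, None, 21, 31, 17, None, None, 46, None, 19, 39, None, None, None, 37, 42]
BFS from the root, enqueuing left then right child of each popped node:
  queue [6] -> pop 6, enqueue [48], visited so far: [6]
  queue [48] -> pop 48, enqueue [24], visited so far: [6, 48]
  queue [24] -> pop 24, enqueue [21, 31], visited so far: [6, 48, 24]
  queue [21, 31] -> pop 21, enqueue [17], visited so far: [6, 48, 24, 21]
  queue [31, 17] -> pop 31, enqueue [46], visited so far: [6, 48, 24, 21, 31]
  queue [17, 46] -> pop 17, enqueue [19], visited so far: [6, 48, 24, 21, 31, 17]
  queue [46, 19] -> pop 46, enqueue [39], visited so far: [6, 48, 24, 21, 31, 17, 46]
  queue [19, 39] -> pop 19, enqueue [none], visited so far: [6, 48, 24, 21, 31, 17, 46, 19]
  queue [39] -> pop 39, enqueue [37, 42], visited so far: [6, 48, 24, 21, 31, 17, 46, 19, 39]
  queue [37, 42] -> pop 37, enqueue [none], visited so far: [6, 48, 24, 21, 31, 17, 46, 19, 39, 37]
  queue [42] -> pop 42, enqueue [none], visited so far: [6, 48, 24, 21, 31, 17, 46, 19, 39, 37, 42]
Result: [6, 48, 24, 21, 31, 17, 46, 19, 39, 37, 42]


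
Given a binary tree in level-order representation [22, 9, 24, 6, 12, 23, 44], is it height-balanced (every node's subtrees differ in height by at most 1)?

Tree (level-order array): [22, 9, 24, 6, 12, 23, 44]
Definition: a tree is height-balanced if, at every node, |h(left) - h(right)| <= 1 (empty subtree has height -1).
Bottom-up per-node check:
  node 6: h_left=-1, h_right=-1, diff=0 [OK], height=0
  node 12: h_left=-1, h_right=-1, diff=0 [OK], height=0
  node 9: h_left=0, h_right=0, diff=0 [OK], height=1
  node 23: h_left=-1, h_right=-1, diff=0 [OK], height=0
  node 44: h_left=-1, h_right=-1, diff=0 [OK], height=0
  node 24: h_left=0, h_right=0, diff=0 [OK], height=1
  node 22: h_left=1, h_right=1, diff=0 [OK], height=2
All nodes satisfy the balance condition.
Result: Balanced


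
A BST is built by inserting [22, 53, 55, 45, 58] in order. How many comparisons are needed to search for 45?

Search path for 45: 22 -> 53 -> 45
Found: True
Comparisons: 3


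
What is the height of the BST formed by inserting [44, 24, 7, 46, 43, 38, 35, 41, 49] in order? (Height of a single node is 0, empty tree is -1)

Insertion order: [44, 24, 7, 46, 43, 38, 35, 41, 49]
Tree (level-order array): [44, 24, 46, 7, 43, None, 49, None, None, 38, None, None, None, 35, 41]
Compute height bottom-up (empty subtree = -1):
  height(7) = 1 + max(-1, -1) = 0
  height(35) = 1 + max(-1, -1) = 0
  height(41) = 1 + max(-1, -1) = 0
  height(38) = 1 + max(0, 0) = 1
  height(43) = 1 + max(1, -1) = 2
  height(24) = 1 + max(0, 2) = 3
  height(49) = 1 + max(-1, -1) = 0
  height(46) = 1 + max(-1, 0) = 1
  height(44) = 1 + max(3, 1) = 4
Height = 4


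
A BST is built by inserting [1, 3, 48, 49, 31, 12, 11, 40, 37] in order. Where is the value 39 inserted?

Starting tree (level order): [1, None, 3, None, 48, 31, 49, 12, 40, None, None, 11, None, 37]
Insertion path: 1 -> 3 -> 48 -> 31 -> 40 -> 37
Result: insert 39 as right child of 37
Final tree (level order): [1, None, 3, None, 48, 31, 49, 12, 40, None, None, 11, None, 37, None, None, None, None, 39]


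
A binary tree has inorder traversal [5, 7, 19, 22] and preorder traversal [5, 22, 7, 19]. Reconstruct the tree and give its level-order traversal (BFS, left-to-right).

Inorder:  [5, 7, 19, 22]
Preorder: [5, 22, 7, 19]
Algorithm: preorder visits root first, so consume preorder in order;
for each root, split the current inorder slice at that value into
left-subtree inorder and right-subtree inorder, then recurse.
Recursive splits:
  root=5; inorder splits into left=[], right=[7, 19, 22]
  root=22; inorder splits into left=[7, 19], right=[]
  root=7; inorder splits into left=[], right=[19]
  root=19; inorder splits into left=[], right=[]
Reconstructed level-order: [5, 22, 7, 19]


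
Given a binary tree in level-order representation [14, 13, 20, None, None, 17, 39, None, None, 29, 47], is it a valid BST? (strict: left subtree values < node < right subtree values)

Level-order array: [14, 13, 20, None, None, 17, 39, None, None, 29, 47]
Validate using subtree bounds (lo, hi): at each node, require lo < value < hi,
then recurse left with hi=value and right with lo=value.
Preorder trace (stopping at first violation):
  at node 14 with bounds (-inf, +inf): OK
  at node 13 with bounds (-inf, 14): OK
  at node 20 with bounds (14, +inf): OK
  at node 17 with bounds (14, 20): OK
  at node 39 with bounds (20, +inf): OK
  at node 29 with bounds (20, 39): OK
  at node 47 with bounds (39, +inf): OK
No violation found at any node.
Result: Valid BST


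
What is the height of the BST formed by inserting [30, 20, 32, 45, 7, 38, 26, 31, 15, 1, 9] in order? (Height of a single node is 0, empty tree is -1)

Insertion order: [30, 20, 32, 45, 7, 38, 26, 31, 15, 1, 9]
Tree (level-order array): [30, 20, 32, 7, 26, 31, 45, 1, 15, None, None, None, None, 38, None, None, None, 9]
Compute height bottom-up (empty subtree = -1):
  height(1) = 1 + max(-1, -1) = 0
  height(9) = 1 + max(-1, -1) = 0
  height(15) = 1 + max(0, -1) = 1
  height(7) = 1 + max(0, 1) = 2
  height(26) = 1 + max(-1, -1) = 0
  height(20) = 1 + max(2, 0) = 3
  height(31) = 1 + max(-1, -1) = 0
  height(38) = 1 + max(-1, -1) = 0
  height(45) = 1 + max(0, -1) = 1
  height(32) = 1 + max(0, 1) = 2
  height(30) = 1 + max(3, 2) = 4
Height = 4


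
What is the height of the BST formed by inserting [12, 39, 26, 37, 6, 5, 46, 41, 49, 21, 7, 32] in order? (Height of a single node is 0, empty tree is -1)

Insertion order: [12, 39, 26, 37, 6, 5, 46, 41, 49, 21, 7, 32]
Tree (level-order array): [12, 6, 39, 5, 7, 26, 46, None, None, None, None, 21, 37, 41, 49, None, None, 32]
Compute height bottom-up (empty subtree = -1):
  height(5) = 1 + max(-1, -1) = 0
  height(7) = 1 + max(-1, -1) = 0
  height(6) = 1 + max(0, 0) = 1
  height(21) = 1 + max(-1, -1) = 0
  height(32) = 1 + max(-1, -1) = 0
  height(37) = 1 + max(0, -1) = 1
  height(26) = 1 + max(0, 1) = 2
  height(41) = 1 + max(-1, -1) = 0
  height(49) = 1 + max(-1, -1) = 0
  height(46) = 1 + max(0, 0) = 1
  height(39) = 1 + max(2, 1) = 3
  height(12) = 1 + max(1, 3) = 4
Height = 4


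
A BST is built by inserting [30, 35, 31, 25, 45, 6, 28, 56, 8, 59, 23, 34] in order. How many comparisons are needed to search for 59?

Search path for 59: 30 -> 35 -> 45 -> 56 -> 59
Found: True
Comparisons: 5


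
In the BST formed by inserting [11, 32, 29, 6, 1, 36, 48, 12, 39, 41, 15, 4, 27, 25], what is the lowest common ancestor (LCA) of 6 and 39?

Tree insertion order: [11, 32, 29, 6, 1, 36, 48, 12, 39, 41, 15, 4, 27, 25]
Tree (level-order array): [11, 6, 32, 1, None, 29, 36, None, 4, 12, None, None, 48, None, None, None, 15, 39, None, None, 27, None, 41, 25]
In a BST, the LCA of p=6, q=39 is the first node v on the
root-to-leaf path with p <= v <= q (go left if both < v, right if both > v).
Walk from root:
  at 11: 6 <= 11 <= 39, this is the LCA
LCA = 11


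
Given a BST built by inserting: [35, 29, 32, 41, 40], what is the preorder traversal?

Tree insertion order: [35, 29, 32, 41, 40]
Tree (level-order array): [35, 29, 41, None, 32, 40]
Preorder traversal: [35, 29, 32, 41, 40]


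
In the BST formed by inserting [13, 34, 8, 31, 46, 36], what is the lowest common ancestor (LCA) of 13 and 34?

Tree insertion order: [13, 34, 8, 31, 46, 36]
Tree (level-order array): [13, 8, 34, None, None, 31, 46, None, None, 36]
In a BST, the LCA of p=13, q=34 is the first node v on the
root-to-leaf path with p <= v <= q (go left if both < v, right if both > v).
Walk from root:
  at 13: 13 <= 13 <= 34, this is the LCA
LCA = 13


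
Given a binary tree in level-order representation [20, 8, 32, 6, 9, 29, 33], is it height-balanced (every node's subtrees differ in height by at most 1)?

Tree (level-order array): [20, 8, 32, 6, 9, 29, 33]
Definition: a tree is height-balanced if, at every node, |h(left) - h(right)| <= 1 (empty subtree has height -1).
Bottom-up per-node check:
  node 6: h_left=-1, h_right=-1, diff=0 [OK], height=0
  node 9: h_left=-1, h_right=-1, diff=0 [OK], height=0
  node 8: h_left=0, h_right=0, diff=0 [OK], height=1
  node 29: h_left=-1, h_right=-1, diff=0 [OK], height=0
  node 33: h_left=-1, h_right=-1, diff=0 [OK], height=0
  node 32: h_left=0, h_right=0, diff=0 [OK], height=1
  node 20: h_left=1, h_right=1, diff=0 [OK], height=2
All nodes satisfy the balance condition.
Result: Balanced


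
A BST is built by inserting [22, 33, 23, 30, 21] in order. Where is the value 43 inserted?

Starting tree (level order): [22, 21, 33, None, None, 23, None, None, 30]
Insertion path: 22 -> 33
Result: insert 43 as right child of 33
Final tree (level order): [22, 21, 33, None, None, 23, 43, None, 30]


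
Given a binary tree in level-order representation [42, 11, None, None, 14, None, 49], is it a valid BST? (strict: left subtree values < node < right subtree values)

Level-order array: [42, 11, None, None, 14, None, 49]
Validate using subtree bounds (lo, hi): at each node, require lo < value < hi,
then recurse left with hi=value and right with lo=value.
Preorder trace (stopping at first violation):
  at node 42 with bounds (-inf, +inf): OK
  at node 11 with bounds (-inf, 42): OK
  at node 14 with bounds (11, 42): OK
  at node 49 with bounds (14, 42): VIOLATION
Node 49 violates its bound: not (14 < 49 < 42).
Result: Not a valid BST


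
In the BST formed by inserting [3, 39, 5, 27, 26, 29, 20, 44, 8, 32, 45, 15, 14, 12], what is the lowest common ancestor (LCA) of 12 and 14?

Tree insertion order: [3, 39, 5, 27, 26, 29, 20, 44, 8, 32, 45, 15, 14, 12]
Tree (level-order array): [3, None, 39, 5, 44, None, 27, None, 45, 26, 29, None, None, 20, None, None, 32, 8, None, None, None, None, 15, 14, None, 12]
In a BST, the LCA of p=12, q=14 is the first node v on the
root-to-leaf path with p <= v <= q (go left if both < v, right if both > v).
Walk from root:
  at 3: both 12 and 14 > 3, go right
  at 39: both 12 and 14 < 39, go left
  at 5: both 12 and 14 > 5, go right
  at 27: both 12 and 14 < 27, go left
  at 26: both 12 and 14 < 26, go left
  at 20: both 12 and 14 < 20, go left
  at 8: both 12 and 14 > 8, go right
  at 15: both 12 and 14 < 15, go left
  at 14: 12 <= 14 <= 14, this is the LCA
LCA = 14


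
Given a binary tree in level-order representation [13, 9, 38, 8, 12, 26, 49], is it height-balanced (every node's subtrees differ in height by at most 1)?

Tree (level-order array): [13, 9, 38, 8, 12, 26, 49]
Definition: a tree is height-balanced if, at every node, |h(left) - h(right)| <= 1 (empty subtree has height -1).
Bottom-up per-node check:
  node 8: h_left=-1, h_right=-1, diff=0 [OK], height=0
  node 12: h_left=-1, h_right=-1, diff=0 [OK], height=0
  node 9: h_left=0, h_right=0, diff=0 [OK], height=1
  node 26: h_left=-1, h_right=-1, diff=0 [OK], height=0
  node 49: h_left=-1, h_right=-1, diff=0 [OK], height=0
  node 38: h_left=0, h_right=0, diff=0 [OK], height=1
  node 13: h_left=1, h_right=1, diff=0 [OK], height=2
All nodes satisfy the balance condition.
Result: Balanced


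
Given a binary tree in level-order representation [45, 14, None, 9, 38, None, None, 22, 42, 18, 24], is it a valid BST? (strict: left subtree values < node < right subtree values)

Level-order array: [45, 14, None, 9, 38, None, None, 22, 42, 18, 24]
Validate using subtree bounds (lo, hi): at each node, require lo < value < hi,
then recurse left with hi=value and right with lo=value.
Preorder trace (stopping at first violation):
  at node 45 with bounds (-inf, +inf): OK
  at node 14 with bounds (-inf, 45): OK
  at node 9 with bounds (-inf, 14): OK
  at node 38 with bounds (14, 45): OK
  at node 22 with bounds (14, 38): OK
  at node 18 with bounds (14, 22): OK
  at node 24 with bounds (22, 38): OK
  at node 42 with bounds (38, 45): OK
No violation found at any node.
Result: Valid BST


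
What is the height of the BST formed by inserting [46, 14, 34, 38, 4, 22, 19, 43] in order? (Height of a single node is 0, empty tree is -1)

Insertion order: [46, 14, 34, 38, 4, 22, 19, 43]
Tree (level-order array): [46, 14, None, 4, 34, None, None, 22, 38, 19, None, None, 43]
Compute height bottom-up (empty subtree = -1):
  height(4) = 1 + max(-1, -1) = 0
  height(19) = 1 + max(-1, -1) = 0
  height(22) = 1 + max(0, -1) = 1
  height(43) = 1 + max(-1, -1) = 0
  height(38) = 1 + max(-1, 0) = 1
  height(34) = 1 + max(1, 1) = 2
  height(14) = 1 + max(0, 2) = 3
  height(46) = 1 + max(3, -1) = 4
Height = 4


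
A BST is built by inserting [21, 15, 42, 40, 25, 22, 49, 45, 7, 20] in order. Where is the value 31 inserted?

Starting tree (level order): [21, 15, 42, 7, 20, 40, 49, None, None, None, None, 25, None, 45, None, 22]
Insertion path: 21 -> 42 -> 40 -> 25
Result: insert 31 as right child of 25
Final tree (level order): [21, 15, 42, 7, 20, 40, 49, None, None, None, None, 25, None, 45, None, 22, 31]


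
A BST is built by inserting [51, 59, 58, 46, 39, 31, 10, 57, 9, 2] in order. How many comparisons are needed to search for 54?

Search path for 54: 51 -> 59 -> 58 -> 57
Found: False
Comparisons: 4


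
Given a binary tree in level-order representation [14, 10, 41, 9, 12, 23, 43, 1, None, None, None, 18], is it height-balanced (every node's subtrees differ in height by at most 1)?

Tree (level-order array): [14, 10, 41, 9, 12, 23, 43, 1, None, None, None, 18]
Definition: a tree is height-balanced if, at every node, |h(left) - h(right)| <= 1 (empty subtree has height -1).
Bottom-up per-node check:
  node 1: h_left=-1, h_right=-1, diff=0 [OK], height=0
  node 9: h_left=0, h_right=-1, diff=1 [OK], height=1
  node 12: h_left=-1, h_right=-1, diff=0 [OK], height=0
  node 10: h_left=1, h_right=0, diff=1 [OK], height=2
  node 18: h_left=-1, h_right=-1, diff=0 [OK], height=0
  node 23: h_left=0, h_right=-1, diff=1 [OK], height=1
  node 43: h_left=-1, h_right=-1, diff=0 [OK], height=0
  node 41: h_left=1, h_right=0, diff=1 [OK], height=2
  node 14: h_left=2, h_right=2, diff=0 [OK], height=3
All nodes satisfy the balance condition.
Result: Balanced


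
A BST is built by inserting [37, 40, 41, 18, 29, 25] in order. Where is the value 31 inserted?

Starting tree (level order): [37, 18, 40, None, 29, None, 41, 25]
Insertion path: 37 -> 18 -> 29
Result: insert 31 as right child of 29
Final tree (level order): [37, 18, 40, None, 29, None, 41, 25, 31]


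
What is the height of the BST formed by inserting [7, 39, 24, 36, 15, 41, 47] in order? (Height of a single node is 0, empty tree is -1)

Insertion order: [7, 39, 24, 36, 15, 41, 47]
Tree (level-order array): [7, None, 39, 24, 41, 15, 36, None, 47]
Compute height bottom-up (empty subtree = -1):
  height(15) = 1 + max(-1, -1) = 0
  height(36) = 1 + max(-1, -1) = 0
  height(24) = 1 + max(0, 0) = 1
  height(47) = 1 + max(-1, -1) = 0
  height(41) = 1 + max(-1, 0) = 1
  height(39) = 1 + max(1, 1) = 2
  height(7) = 1 + max(-1, 2) = 3
Height = 3


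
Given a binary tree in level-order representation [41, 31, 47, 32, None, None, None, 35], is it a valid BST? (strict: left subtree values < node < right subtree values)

Level-order array: [41, 31, 47, 32, None, None, None, 35]
Validate using subtree bounds (lo, hi): at each node, require lo < value < hi,
then recurse left with hi=value and right with lo=value.
Preorder trace (stopping at first violation):
  at node 41 with bounds (-inf, +inf): OK
  at node 31 with bounds (-inf, 41): OK
  at node 32 with bounds (-inf, 31): VIOLATION
Node 32 violates its bound: not (-inf < 32 < 31).
Result: Not a valid BST


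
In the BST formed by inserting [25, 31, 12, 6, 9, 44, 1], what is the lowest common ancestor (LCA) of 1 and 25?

Tree insertion order: [25, 31, 12, 6, 9, 44, 1]
Tree (level-order array): [25, 12, 31, 6, None, None, 44, 1, 9]
In a BST, the LCA of p=1, q=25 is the first node v on the
root-to-leaf path with p <= v <= q (go left if both < v, right if both > v).
Walk from root:
  at 25: 1 <= 25 <= 25, this is the LCA
LCA = 25


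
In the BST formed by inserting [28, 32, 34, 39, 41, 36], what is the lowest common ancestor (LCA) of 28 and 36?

Tree insertion order: [28, 32, 34, 39, 41, 36]
Tree (level-order array): [28, None, 32, None, 34, None, 39, 36, 41]
In a BST, the LCA of p=28, q=36 is the first node v on the
root-to-leaf path with p <= v <= q (go left if both < v, right if both > v).
Walk from root:
  at 28: 28 <= 28 <= 36, this is the LCA
LCA = 28


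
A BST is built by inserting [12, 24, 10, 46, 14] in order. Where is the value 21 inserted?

Starting tree (level order): [12, 10, 24, None, None, 14, 46]
Insertion path: 12 -> 24 -> 14
Result: insert 21 as right child of 14
Final tree (level order): [12, 10, 24, None, None, 14, 46, None, 21]


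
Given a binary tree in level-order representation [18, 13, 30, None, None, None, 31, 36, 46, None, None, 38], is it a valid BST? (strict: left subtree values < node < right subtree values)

Level-order array: [18, 13, 30, None, None, None, 31, 36, 46, None, None, 38]
Validate using subtree bounds (lo, hi): at each node, require lo < value < hi,
then recurse left with hi=value and right with lo=value.
Preorder trace (stopping at first violation):
  at node 18 with bounds (-inf, +inf): OK
  at node 13 with bounds (-inf, 18): OK
  at node 30 with bounds (18, +inf): OK
  at node 31 with bounds (30, +inf): OK
  at node 36 with bounds (30, 31): VIOLATION
Node 36 violates its bound: not (30 < 36 < 31).
Result: Not a valid BST


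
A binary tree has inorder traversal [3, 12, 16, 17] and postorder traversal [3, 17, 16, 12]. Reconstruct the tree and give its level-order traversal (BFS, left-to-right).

Inorder:   [3, 12, 16, 17]
Postorder: [3, 17, 16, 12]
Algorithm: postorder visits root last, so walk postorder right-to-left;
each value is the root of the current inorder slice — split it at that
value, recurse on the right subtree first, then the left.
Recursive splits:
  root=12; inorder splits into left=[3], right=[16, 17]
  root=16; inorder splits into left=[], right=[17]
  root=17; inorder splits into left=[], right=[]
  root=3; inorder splits into left=[], right=[]
Reconstructed level-order: [12, 3, 16, 17]


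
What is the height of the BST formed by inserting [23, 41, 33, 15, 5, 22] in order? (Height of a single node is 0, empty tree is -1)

Insertion order: [23, 41, 33, 15, 5, 22]
Tree (level-order array): [23, 15, 41, 5, 22, 33]
Compute height bottom-up (empty subtree = -1):
  height(5) = 1 + max(-1, -1) = 0
  height(22) = 1 + max(-1, -1) = 0
  height(15) = 1 + max(0, 0) = 1
  height(33) = 1 + max(-1, -1) = 0
  height(41) = 1 + max(0, -1) = 1
  height(23) = 1 + max(1, 1) = 2
Height = 2


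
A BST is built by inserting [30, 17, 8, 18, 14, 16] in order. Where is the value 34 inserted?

Starting tree (level order): [30, 17, None, 8, 18, None, 14, None, None, None, 16]
Insertion path: 30
Result: insert 34 as right child of 30
Final tree (level order): [30, 17, 34, 8, 18, None, None, None, 14, None, None, None, 16]


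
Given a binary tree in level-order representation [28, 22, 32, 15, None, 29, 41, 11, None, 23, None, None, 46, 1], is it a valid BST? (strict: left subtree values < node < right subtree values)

Level-order array: [28, 22, 32, 15, None, 29, 41, 11, None, 23, None, None, 46, 1]
Validate using subtree bounds (lo, hi): at each node, require lo < value < hi,
then recurse left with hi=value and right with lo=value.
Preorder trace (stopping at first violation):
  at node 28 with bounds (-inf, +inf): OK
  at node 22 with bounds (-inf, 28): OK
  at node 15 with bounds (-inf, 22): OK
  at node 11 with bounds (-inf, 15): OK
  at node 1 with bounds (-inf, 11): OK
  at node 32 with bounds (28, +inf): OK
  at node 29 with bounds (28, 32): OK
  at node 23 with bounds (28, 29): VIOLATION
Node 23 violates its bound: not (28 < 23 < 29).
Result: Not a valid BST


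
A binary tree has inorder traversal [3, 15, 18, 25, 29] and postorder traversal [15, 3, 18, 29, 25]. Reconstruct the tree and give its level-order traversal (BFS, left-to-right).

Inorder:   [3, 15, 18, 25, 29]
Postorder: [15, 3, 18, 29, 25]
Algorithm: postorder visits root last, so walk postorder right-to-left;
each value is the root of the current inorder slice — split it at that
value, recurse on the right subtree first, then the left.
Recursive splits:
  root=25; inorder splits into left=[3, 15, 18], right=[29]
  root=29; inorder splits into left=[], right=[]
  root=18; inorder splits into left=[3, 15], right=[]
  root=3; inorder splits into left=[], right=[15]
  root=15; inorder splits into left=[], right=[]
Reconstructed level-order: [25, 18, 29, 3, 15]


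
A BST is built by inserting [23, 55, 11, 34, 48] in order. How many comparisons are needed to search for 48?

Search path for 48: 23 -> 55 -> 34 -> 48
Found: True
Comparisons: 4


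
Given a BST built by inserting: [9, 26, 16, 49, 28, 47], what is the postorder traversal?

Tree insertion order: [9, 26, 16, 49, 28, 47]
Tree (level-order array): [9, None, 26, 16, 49, None, None, 28, None, None, 47]
Postorder traversal: [16, 47, 28, 49, 26, 9]


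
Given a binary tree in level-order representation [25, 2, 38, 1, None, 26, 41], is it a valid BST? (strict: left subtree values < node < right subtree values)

Level-order array: [25, 2, 38, 1, None, 26, 41]
Validate using subtree bounds (lo, hi): at each node, require lo < value < hi,
then recurse left with hi=value and right with lo=value.
Preorder trace (stopping at first violation):
  at node 25 with bounds (-inf, +inf): OK
  at node 2 with bounds (-inf, 25): OK
  at node 1 with bounds (-inf, 2): OK
  at node 38 with bounds (25, +inf): OK
  at node 26 with bounds (25, 38): OK
  at node 41 with bounds (38, +inf): OK
No violation found at any node.
Result: Valid BST


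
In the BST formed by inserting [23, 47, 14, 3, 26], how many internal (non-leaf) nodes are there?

Tree built from: [23, 47, 14, 3, 26]
Tree (level-order array): [23, 14, 47, 3, None, 26]
Rule: An internal node has at least one child.
Per-node child counts:
  node 23: 2 child(ren)
  node 14: 1 child(ren)
  node 3: 0 child(ren)
  node 47: 1 child(ren)
  node 26: 0 child(ren)
Matching nodes: [23, 14, 47]
Count of internal (non-leaf) nodes: 3


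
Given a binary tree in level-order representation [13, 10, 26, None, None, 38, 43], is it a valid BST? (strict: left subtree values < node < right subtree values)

Level-order array: [13, 10, 26, None, None, 38, 43]
Validate using subtree bounds (lo, hi): at each node, require lo < value < hi,
then recurse left with hi=value and right with lo=value.
Preorder trace (stopping at first violation):
  at node 13 with bounds (-inf, +inf): OK
  at node 10 with bounds (-inf, 13): OK
  at node 26 with bounds (13, +inf): OK
  at node 38 with bounds (13, 26): VIOLATION
Node 38 violates its bound: not (13 < 38 < 26).
Result: Not a valid BST


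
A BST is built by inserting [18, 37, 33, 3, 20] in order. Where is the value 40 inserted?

Starting tree (level order): [18, 3, 37, None, None, 33, None, 20]
Insertion path: 18 -> 37
Result: insert 40 as right child of 37
Final tree (level order): [18, 3, 37, None, None, 33, 40, 20]


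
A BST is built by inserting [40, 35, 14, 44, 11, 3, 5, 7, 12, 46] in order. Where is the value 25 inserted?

Starting tree (level order): [40, 35, 44, 14, None, None, 46, 11, None, None, None, 3, 12, None, 5, None, None, None, 7]
Insertion path: 40 -> 35 -> 14
Result: insert 25 as right child of 14
Final tree (level order): [40, 35, 44, 14, None, None, 46, 11, 25, None, None, 3, 12, None, None, None, 5, None, None, None, 7]


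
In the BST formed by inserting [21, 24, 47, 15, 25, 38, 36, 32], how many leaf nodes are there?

Tree built from: [21, 24, 47, 15, 25, 38, 36, 32]
Tree (level-order array): [21, 15, 24, None, None, None, 47, 25, None, None, 38, 36, None, 32]
Rule: A leaf has 0 children.
Per-node child counts:
  node 21: 2 child(ren)
  node 15: 0 child(ren)
  node 24: 1 child(ren)
  node 47: 1 child(ren)
  node 25: 1 child(ren)
  node 38: 1 child(ren)
  node 36: 1 child(ren)
  node 32: 0 child(ren)
Matching nodes: [15, 32]
Count of leaf nodes: 2


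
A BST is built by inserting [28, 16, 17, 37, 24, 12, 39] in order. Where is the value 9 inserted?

Starting tree (level order): [28, 16, 37, 12, 17, None, 39, None, None, None, 24]
Insertion path: 28 -> 16 -> 12
Result: insert 9 as left child of 12
Final tree (level order): [28, 16, 37, 12, 17, None, 39, 9, None, None, 24]


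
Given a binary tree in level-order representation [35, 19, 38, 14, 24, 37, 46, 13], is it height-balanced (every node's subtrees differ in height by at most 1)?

Tree (level-order array): [35, 19, 38, 14, 24, 37, 46, 13]
Definition: a tree is height-balanced if, at every node, |h(left) - h(right)| <= 1 (empty subtree has height -1).
Bottom-up per-node check:
  node 13: h_left=-1, h_right=-1, diff=0 [OK], height=0
  node 14: h_left=0, h_right=-1, diff=1 [OK], height=1
  node 24: h_left=-1, h_right=-1, diff=0 [OK], height=0
  node 19: h_left=1, h_right=0, diff=1 [OK], height=2
  node 37: h_left=-1, h_right=-1, diff=0 [OK], height=0
  node 46: h_left=-1, h_right=-1, diff=0 [OK], height=0
  node 38: h_left=0, h_right=0, diff=0 [OK], height=1
  node 35: h_left=2, h_right=1, diff=1 [OK], height=3
All nodes satisfy the balance condition.
Result: Balanced


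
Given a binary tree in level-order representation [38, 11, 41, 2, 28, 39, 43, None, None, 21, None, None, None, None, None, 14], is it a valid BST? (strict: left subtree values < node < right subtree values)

Level-order array: [38, 11, 41, 2, 28, 39, 43, None, None, 21, None, None, None, None, None, 14]
Validate using subtree bounds (lo, hi): at each node, require lo < value < hi,
then recurse left with hi=value and right with lo=value.
Preorder trace (stopping at first violation):
  at node 38 with bounds (-inf, +inf): OK
  at node 11 with bounds (-inf, 38): OK
  at node 2 with bounds (-inf, 11): OK
  at node 28 with bounds (11, 38): OK
  at node 21 with bounds (11, 28): OK
  at node 14 with bounds (11, 21): OK
  at node 41 with bounds (38, +inf): OK
  at node 39 with bounds (38, 41): OK
  at node 43 with bounds (41, +inf): OK
No violation found at any node.
Result: Valid BST


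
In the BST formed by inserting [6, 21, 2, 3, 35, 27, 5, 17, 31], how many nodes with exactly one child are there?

Tree built from: [6, 21, 2, 3, 35, 27, 5, 17, 31]
Tree (level-order array): [6, 2, 21, None, 3, 17, 35, None, 5, None, None, 27, None, None, None, None, 31]
Rule: These are nodes with exactly 1 non-null child.
Per-node child counts:
  node 6: 2 child(ren)
  node 2: 1 child(ren)
  node 3: 1 child(ren)
  node 5: 0 child(ren)
  node 21: 2 child(ren)
  node 17: 0 child(ren)
  node 35: 1 child(ren)
  node 27: 1 child(ren)
  node 31: 0 child(ren)
Matching nodes: [2, 3, 35, 27]
Count of nodes with exactly one child: 4


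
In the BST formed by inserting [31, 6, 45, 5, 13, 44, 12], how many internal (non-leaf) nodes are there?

Tree built from: [31, 6, 45, 5, 13, 44, 12]
Tree (level-order array): [31, 6, 45, 5, 13, 44, None, None, None, 12]
Rule: An internal node has at least one child.
Per-node child counts:
  node 31: 2 child(ren)
  node 6: 2 child(ren)
  node 5: 0 child(ren)
  node 13: 1 child(ren)
  node 12: 0 child(ren)
  node 45: 1 child(ren)
  node 44: 0 child(ren)
Matching nodes: [31, 6, 13, 45]
Count of internal (non-leaf) nodes: 4


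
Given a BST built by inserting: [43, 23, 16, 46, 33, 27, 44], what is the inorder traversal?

Tree insertion order: [43, 23, 16, 46, 33, 27, 44]
Tree (level-order array): [43, 23, 46, 16, 33, 44, None, None, None, 27]
Inorder traversal: [16, 23, 27, 33, 43, 44, 46]


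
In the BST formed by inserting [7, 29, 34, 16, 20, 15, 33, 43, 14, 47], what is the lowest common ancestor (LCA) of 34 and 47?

Tree insertion order: [7, 29, 34, 16, 20, 15, 33, 43, 14, 47]
Tree (level-order array): [7, None, 29, 16, 34, 15, 20, 33, 43, 14, None, None, None, None, None, None, 47]
In a BST, the LCA of p=34, q=47 is the first node v on the
root-to-leaf path with p <= v <= q (go left if both < v, right if both > v).
Walk from root:
  at 7: both 34 and 47 > 7, go right
  at 29: both 34 and 47 > 29, go right
  at 34: 34 <= 34 <= 47, this is the LCA
LCA = 34


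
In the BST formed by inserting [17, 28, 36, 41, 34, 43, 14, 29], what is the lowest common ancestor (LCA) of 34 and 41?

Tree insertion order: [17, 28, 36, 41, 34, 43, 14, 29]
Tree (level-order array): [17, 14, 28, None, None, None, 36, 34, 41, 29, None, None, 43]
In a BST, the LCA of p=34, q=41 is the first node v on the
root-to-leaf path with p <= v <= q (go left if both < v, right if both > v).
Walk from root:
  at 17: both 34 and 41 > 17, go right
  at 28: both 34 and 41 > 28, go right
  at 36: 34 <= 36 <= 41, this is the LCA
LCA = 36


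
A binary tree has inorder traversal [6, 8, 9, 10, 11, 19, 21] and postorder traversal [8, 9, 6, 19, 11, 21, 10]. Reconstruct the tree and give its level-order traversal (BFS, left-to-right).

Inorder:   [6, 8, 9, 10, 11, 19, 21]
Postorder: [8, 9, 6, 19, 11, 21, 10]
Algorithm: postorder visits root last, so walk postorder right-to-left;
each value is the root of the current inorder slice — split it at that
value, recurse on the right subtree first, then the left.
Recursive splits:
  root=10; inorder splits into left=[6, 8, 9], right=[11, 19, 21]
  root=21; inorder splits into left=[11, 19], right=[]
  root=11; inorder splits into left=[], right=[19]
  root=19; inorder splits into left=[], right=[]
  root=6; inorder splits into left=[], right=[8, 9]
  root=9; inorder splits into left=[8], right=[]
  root=8; inorder splits into left=[], right=[]
Reconstructed level-order: [10, 6, 21, 9, 11, 8, 19]


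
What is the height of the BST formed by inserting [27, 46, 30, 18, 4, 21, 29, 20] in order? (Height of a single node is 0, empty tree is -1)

Insertion order: [27, 46, 30, 18, 4, 21, 29, 20]
Tree (level-order array): [27, 18, 46, 4, 21, 30, None, None, None, 20, None, 29]
Compute height bottom-up (empty subtree = -1):
  height(4) = 1 + max(-1, -1) = 0
  height(20) = 1 + max(-1, -1) = 0
  height(21) = 1 + max(0, -1) = 1
  height(18) = 1 + max(0, 1) = 2
  height(29) = 1 + max(-1, -1) = 0
  height(30) = 1 + max(0, -1) = 1
  height(46) = 1 + max(1, -1) = 2
  height(27) = 1 + max(2, 2) = 3
Height = 3
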